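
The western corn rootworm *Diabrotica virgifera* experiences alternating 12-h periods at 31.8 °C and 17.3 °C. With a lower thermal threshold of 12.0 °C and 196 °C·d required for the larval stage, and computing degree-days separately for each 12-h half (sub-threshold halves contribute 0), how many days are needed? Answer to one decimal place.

Day half: max(0, 31.8 − 12.0) × 0.5 = 19.8 × 0.5 = 9.90 DD.
Night half: max(0, 17.3 − 12.0) × 0.5 = 5.3 × 0.5 = 2.65 DD.
Per 24 h: 12.55 DD/day.
Duration = 196 / 12.55 = 15.618 ≈ 15.6 days.

15.6 days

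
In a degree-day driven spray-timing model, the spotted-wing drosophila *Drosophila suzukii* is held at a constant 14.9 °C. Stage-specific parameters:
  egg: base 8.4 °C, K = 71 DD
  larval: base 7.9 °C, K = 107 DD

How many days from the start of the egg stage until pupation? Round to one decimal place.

egg: 71 / (14.9 − 8.4) = 71 / 6.5 = 10.923 d.
larval: 107 / (14.9 − 7.9) = 107 / 7.0 = 15.286 d.
Sum = 26.209 ≈ 26.2 days.

26.2 days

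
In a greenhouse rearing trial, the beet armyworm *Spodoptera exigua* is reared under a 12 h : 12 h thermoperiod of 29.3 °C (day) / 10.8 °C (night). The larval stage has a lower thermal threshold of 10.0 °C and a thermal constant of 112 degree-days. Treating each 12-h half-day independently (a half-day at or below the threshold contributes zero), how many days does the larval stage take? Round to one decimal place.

Day half: max(0, 29.3 − 10.0) × 0.5 = 19.3 × 0.5 = 9.65 DD.
Night half: max(0, 10.8 − 10.0) × 0.5 = 0.8 × 0.5 = 0.40 DD.
Per 24 h: 10.05 DD/day.
Duration = 112 / 10.05 = 11.144 ≈ 11.1 days.

11.1 days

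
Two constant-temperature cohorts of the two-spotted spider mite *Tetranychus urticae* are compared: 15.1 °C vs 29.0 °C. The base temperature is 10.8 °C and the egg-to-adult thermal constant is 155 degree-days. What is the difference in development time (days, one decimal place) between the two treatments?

27.5 days

At 15.1 °C: 155 / (15.1 − 10.8) = 155 / 4.3 = 36.047 d.
At 29.0 °C: 155 / (29.0 − 10.8) = 155 / 18.2 = 8.516 d.
Difference = |36.047 − 8.516| = 27.530 ≈ 27.5 days.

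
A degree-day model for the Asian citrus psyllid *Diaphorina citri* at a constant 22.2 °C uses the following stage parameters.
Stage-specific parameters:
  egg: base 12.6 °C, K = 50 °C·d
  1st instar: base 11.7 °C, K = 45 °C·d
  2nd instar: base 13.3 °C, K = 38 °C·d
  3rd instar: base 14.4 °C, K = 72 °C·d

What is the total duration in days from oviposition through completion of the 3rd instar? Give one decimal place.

23.0 days

egg: 50 / (22.2 − 12.6) = 50 / 9.6 = 5.208 d.
1st instar: 45 / (22.2 − 11.7) = 45 / 10.5 = 4.286 d.
2nd instar: 38 / (22.2 − 13.3) = 38 / 8.9 = 4.270 d.
3rd instar: 72 / (22.2 − 14.4) = 72 / 7.8 = 9.231 d.
Sum = 22.994 ≈ 23.0 days.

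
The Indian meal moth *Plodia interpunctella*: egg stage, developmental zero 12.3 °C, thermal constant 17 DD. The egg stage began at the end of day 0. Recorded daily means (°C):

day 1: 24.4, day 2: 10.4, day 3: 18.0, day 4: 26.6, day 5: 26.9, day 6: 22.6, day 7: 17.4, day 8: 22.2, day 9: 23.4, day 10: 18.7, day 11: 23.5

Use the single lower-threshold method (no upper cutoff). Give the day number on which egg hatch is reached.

Daily DD above 12.3 °C: 12.1, 0.0, 5.7, 14.3, 14.6, 10.3, 5.1, 9.9, 11.1, 6.4, 11.2.
Cumulative: 12.1, 12.1, 17.8, 32.1, 46.7, 57.0, 62.1, 72.0, 83.1, 89.5, 100.7.
The total first reaches 17 DD on day 3.

day 3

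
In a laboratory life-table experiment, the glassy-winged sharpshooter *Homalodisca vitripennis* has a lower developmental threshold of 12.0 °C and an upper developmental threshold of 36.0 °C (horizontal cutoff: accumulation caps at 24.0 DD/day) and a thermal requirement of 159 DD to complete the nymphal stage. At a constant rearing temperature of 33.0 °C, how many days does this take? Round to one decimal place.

Daily accumulation = 33.0 − 12.0 = 21.0 DD/day.
Duration = 159 / 21.0 = 7.571 ≈ 7.6 days.

7.6 days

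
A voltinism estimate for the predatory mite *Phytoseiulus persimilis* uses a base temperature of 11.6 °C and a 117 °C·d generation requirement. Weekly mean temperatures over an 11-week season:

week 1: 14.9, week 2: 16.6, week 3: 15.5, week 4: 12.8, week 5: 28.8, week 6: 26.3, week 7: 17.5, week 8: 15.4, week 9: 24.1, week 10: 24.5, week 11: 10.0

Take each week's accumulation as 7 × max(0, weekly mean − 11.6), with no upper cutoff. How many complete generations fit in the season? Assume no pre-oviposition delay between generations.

4 generations

Weekly DD (7 × max(0, T̄ − 11.6)): 23.1, 35.0, 27.3, 8.4, 120.4, 102.9, 41.3, 26.6, 87.5, 90.3, 0.0.
Season total = 562.8 DD.
Complete generations = ⌊562.8 / 117⌋ = 4.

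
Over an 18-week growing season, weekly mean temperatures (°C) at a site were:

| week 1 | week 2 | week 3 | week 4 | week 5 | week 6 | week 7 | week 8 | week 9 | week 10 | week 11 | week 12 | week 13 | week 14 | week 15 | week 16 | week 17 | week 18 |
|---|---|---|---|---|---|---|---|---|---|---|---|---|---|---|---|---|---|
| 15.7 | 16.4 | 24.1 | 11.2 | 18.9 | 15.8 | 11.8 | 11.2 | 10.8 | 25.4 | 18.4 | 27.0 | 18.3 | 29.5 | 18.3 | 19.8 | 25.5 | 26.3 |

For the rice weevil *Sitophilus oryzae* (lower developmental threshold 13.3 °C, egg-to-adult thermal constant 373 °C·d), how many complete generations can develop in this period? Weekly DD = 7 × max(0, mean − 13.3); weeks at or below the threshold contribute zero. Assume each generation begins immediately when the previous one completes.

Weekly DD (7 × max(0, T̄ − 13.3)): 16.8, 21.7, 75.6, 0.0, 39.2, 17.5, 0.0, 0.0, 0.0, 84.7, 35.7, 95.9, 35.0, 113.4, 35.0, 45.5, 85.4, 91.0.
Season total = 792.4 DD.
Complete generations = ⌊792.4 / 373⌋ = 2.

2 generations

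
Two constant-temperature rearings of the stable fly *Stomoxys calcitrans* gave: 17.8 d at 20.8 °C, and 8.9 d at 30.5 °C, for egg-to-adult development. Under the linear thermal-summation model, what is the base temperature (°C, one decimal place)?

11.1 °C

Under the model K = D·(T − T_b), so D₁·(T₁ − T_b) = D₂·(T₂ − T_b).
17.8·(20.8 − T_b) = 8.9·(30.5 − T_b)
T_b = (17.8·20.8 − 8.9·30.5) / (17.8 − 8.9) = 98.79 / 8.9 = 11.100 °C ≈ 11.1 °C.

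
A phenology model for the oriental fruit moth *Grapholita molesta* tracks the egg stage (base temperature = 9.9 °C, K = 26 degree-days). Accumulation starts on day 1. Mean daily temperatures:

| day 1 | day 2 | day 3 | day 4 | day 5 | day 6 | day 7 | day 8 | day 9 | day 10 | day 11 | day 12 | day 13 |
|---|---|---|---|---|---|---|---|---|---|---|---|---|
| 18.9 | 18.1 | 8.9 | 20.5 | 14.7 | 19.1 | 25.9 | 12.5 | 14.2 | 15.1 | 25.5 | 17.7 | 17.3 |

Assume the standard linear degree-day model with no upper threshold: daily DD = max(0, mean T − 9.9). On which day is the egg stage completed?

day 4

Daily DD above 9.9 °C: 9.0, 8.2, 0.0, 10.6, 4.8, 9.2, 16.0, 2.6, 4.3, 5.2, 15.6, 7.8, 7.4.
Cumulative: 9.0, 17.2, 17.2, 27.8, 32.6, 41.8, 57.8, 60.4, 64.7, 69.9, 85.5, 93.3, 100.7.
The total first reaches 26 DD on day 4.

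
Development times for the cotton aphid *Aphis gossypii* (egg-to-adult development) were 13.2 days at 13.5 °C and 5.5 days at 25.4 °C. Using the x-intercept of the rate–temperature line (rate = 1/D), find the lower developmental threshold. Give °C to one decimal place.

5.0 °C

Equal thermal constants: D₁(T₁ − T_b) = D₂(T₂ − T_b).
13.2·(13.5 − T_b) = 5.5·(25.4 − T_b)
T_b = (13.2·13.5 − 5.5·25.4) / (13.2 − 5.5) = 38.50 / 7.7 = 5.000 °C ≈ 5.0 °C.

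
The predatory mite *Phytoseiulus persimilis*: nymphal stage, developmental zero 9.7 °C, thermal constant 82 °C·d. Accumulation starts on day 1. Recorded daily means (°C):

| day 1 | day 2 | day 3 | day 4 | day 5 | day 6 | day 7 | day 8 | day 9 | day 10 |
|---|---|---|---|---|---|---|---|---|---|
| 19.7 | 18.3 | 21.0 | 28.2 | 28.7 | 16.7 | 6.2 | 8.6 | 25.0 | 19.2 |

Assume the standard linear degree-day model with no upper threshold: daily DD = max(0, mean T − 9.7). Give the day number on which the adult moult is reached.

day 9

Daily DD above 9.7 °C: 10.0, 8.6, 11.3, 18.5, 19.0, 7.0, 0.0, 0.0, 15.3, 9.5.
Cumulative: 10.0, 18.6, 29.9, 48.4, 67.4, 74.4, 74.4, 74.4, 89.7, 99.2.
The total first reaches 82 DD on day 9.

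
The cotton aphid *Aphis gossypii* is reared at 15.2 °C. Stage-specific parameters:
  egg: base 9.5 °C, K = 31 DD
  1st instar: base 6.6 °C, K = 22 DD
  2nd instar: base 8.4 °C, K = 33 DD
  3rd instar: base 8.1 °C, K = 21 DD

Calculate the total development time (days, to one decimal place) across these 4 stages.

egg: 31 / (15.2 − 9.5) = 31 / 5.7 = 5.439 d.
1st instar: 22 / (15.2 − 6.6) = 22 / 8.6 = 2.558 d.
2nd instar: 33 / (15.2 − 8.4) = 33 / 6.8 = 4.853 d.
3rd instar: 21 / (15.2 − 8.1) = 21 / 7.1 = 2.958 d.
Sum = 15.807 ≈ 15.8 days.

15.8 days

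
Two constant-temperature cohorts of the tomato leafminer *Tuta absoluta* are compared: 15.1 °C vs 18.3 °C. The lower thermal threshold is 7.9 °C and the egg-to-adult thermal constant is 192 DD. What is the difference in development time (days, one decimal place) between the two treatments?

At 15.1 °C: 192 / (15.1 − 7.9) = 192 / 7.2 = 26.667 d.
At 18.3 °C: 192 / (18.3 − 7.9) = 192 / 10.4 = 18.462 d.
Difference = |26.667 − 18.462| = 8.205 ≈ 8.2 days.

8.2 days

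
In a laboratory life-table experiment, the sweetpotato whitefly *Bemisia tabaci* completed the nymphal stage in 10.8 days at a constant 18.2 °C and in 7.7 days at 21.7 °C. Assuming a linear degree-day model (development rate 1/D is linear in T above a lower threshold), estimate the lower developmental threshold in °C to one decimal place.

9.5 °C

Under the model K = D·(T − T_b), so D₁·(T₁ − T_b) = D₂·(T₂ − T_b).
10.8·(18.2 − T_b) = 7.7·(21.7 − T_b)
T_b = (10.8·18.2 − 7.7·21.7) / (10.8 − 7.7) = 29.47 / 3.1 = 9.506 °C ≈ 9.5 °C.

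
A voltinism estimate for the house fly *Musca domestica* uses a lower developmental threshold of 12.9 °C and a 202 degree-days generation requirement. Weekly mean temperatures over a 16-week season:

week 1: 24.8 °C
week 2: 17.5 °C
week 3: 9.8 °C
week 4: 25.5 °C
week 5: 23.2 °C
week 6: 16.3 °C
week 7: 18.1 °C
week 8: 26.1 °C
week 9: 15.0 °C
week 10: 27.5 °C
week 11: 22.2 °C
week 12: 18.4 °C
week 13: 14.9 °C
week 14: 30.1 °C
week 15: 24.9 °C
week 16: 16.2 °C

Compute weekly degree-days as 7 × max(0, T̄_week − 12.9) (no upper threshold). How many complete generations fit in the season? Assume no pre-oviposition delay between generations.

Weekly DD (7 × max(0, T̄ − 12.9)): 83.3, 32.2, 0.0, 88.2, 72.1, 23.8, 36.4, 92.4, 14.7, 102.2, 65.1, 38.5, 14.0, 120.4, 84.0, 23.1.
Season total = 890.4 DD.
Complete generations = ⌊890.4 / 202⌋ = 4.

4 generations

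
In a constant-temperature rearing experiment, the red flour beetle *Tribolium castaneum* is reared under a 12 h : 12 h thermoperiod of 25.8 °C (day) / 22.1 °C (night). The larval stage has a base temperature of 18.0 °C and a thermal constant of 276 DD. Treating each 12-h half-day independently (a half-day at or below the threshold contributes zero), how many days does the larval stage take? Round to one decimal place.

46.4 days

Day half: max(0, 25.8 − 18.0) × 0.5 = 7.8 × 0.5 = 3.90 DD.
Night half: max(0, 22.1 − 18.0) × 0.5 = 4.1 × 0.5 = 2.05 DD.
Per 24 h: 5.95 DD/day.
Duration = 276 / 5.95 = 46.387 ≈ 46.4 days.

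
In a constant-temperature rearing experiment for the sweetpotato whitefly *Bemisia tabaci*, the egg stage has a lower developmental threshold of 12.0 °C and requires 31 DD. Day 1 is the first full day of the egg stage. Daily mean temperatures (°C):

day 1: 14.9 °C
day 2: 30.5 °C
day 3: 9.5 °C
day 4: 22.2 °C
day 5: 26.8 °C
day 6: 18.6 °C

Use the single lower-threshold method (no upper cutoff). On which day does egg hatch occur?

Daily DD above 12.0 °C: 2.9, 18.5, 0.0, 10.2, 14.8, 6.6.
Cumulative: 2.9, 21.4, 21.4, 31.6, 46.4, 53.0.
The total first reaches 31 DD on day 4.

day 4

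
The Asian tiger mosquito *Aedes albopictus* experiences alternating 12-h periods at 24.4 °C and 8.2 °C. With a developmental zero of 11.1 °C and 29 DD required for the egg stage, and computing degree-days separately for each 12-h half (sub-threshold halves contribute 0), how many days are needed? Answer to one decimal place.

Day half: max(0, 24.4 − 11.1) × 0.5 = 13.3 × 0.5 = 6.65 DD.
Night half: max(0, 8.2 − 11.1) × 0.5 = 0.0 × 0.5 = 0.00 DD.
Per 24 h: 6.65 DD/day.
Duration = 29 / 6.65 = 4.361 ≈ 4.4 days.

4.4 days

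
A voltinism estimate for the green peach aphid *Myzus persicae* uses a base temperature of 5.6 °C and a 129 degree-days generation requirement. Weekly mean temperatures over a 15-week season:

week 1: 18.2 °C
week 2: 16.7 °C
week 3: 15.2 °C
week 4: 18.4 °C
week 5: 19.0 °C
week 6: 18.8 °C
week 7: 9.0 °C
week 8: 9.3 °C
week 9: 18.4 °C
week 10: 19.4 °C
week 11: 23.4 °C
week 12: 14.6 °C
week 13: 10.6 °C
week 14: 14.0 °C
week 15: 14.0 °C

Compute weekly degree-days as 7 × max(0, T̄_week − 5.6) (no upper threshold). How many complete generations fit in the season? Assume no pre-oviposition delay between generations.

Weekly DD (7 × max(0, T̄ − 5.6)): 88.2, 77.7, 67.2, 89.6, 93.8, 92.4, 23.8, 25.9, 89.6, 96.6, 124.6, 63.0, 35.0, 58.8, 58.8.
Season total = 1085.0 DD.
Complete generations = ⌊1085.0 / 129⌋ = 8.

8 generations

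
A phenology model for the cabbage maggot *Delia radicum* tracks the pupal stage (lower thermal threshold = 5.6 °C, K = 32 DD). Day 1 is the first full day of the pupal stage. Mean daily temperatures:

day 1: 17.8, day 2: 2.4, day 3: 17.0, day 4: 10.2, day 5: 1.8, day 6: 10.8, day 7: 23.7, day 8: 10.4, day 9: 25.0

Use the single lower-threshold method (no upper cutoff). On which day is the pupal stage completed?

Daily DD above 5.6 °C: 12.2, 0.0, 11.4, 4.6, 0.0, 5.2, 18.1, 4.8, 19.4.
Cumulative: 12.2, 12.2, 23.6, 28.2, 28.2, 33.4, 51.5, 56.3, 75.7.
The total first reaches 32 DD on day 6.

day 6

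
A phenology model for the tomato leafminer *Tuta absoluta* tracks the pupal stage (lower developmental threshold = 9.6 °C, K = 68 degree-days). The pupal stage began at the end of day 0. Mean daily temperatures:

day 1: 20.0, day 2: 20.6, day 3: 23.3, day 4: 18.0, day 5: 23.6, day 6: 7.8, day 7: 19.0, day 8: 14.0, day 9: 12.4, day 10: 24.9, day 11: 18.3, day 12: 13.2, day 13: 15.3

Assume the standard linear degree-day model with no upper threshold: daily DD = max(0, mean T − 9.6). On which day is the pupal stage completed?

Daily DD above 9.6 °C: 10.4, 11.0, 13.7, 8.4, 14.0, 0.0, 9.4, 4.4, 2.8, 15.3, 8.7, 3.6, 5.7.
Cumulative: 10.4, 21.4, 35.1, 43.5, 57.5, 57.5, 66.9, 71.3, 74.1, 89.4, 98.1, 101.7, 107.4.
The total first reaches 68 DD on day 8.

day 8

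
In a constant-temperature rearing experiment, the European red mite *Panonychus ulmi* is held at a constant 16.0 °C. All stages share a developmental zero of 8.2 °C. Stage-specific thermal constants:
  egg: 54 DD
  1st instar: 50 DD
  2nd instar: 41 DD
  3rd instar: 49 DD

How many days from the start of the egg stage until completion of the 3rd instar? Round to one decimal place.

24.9 days

Daily accumulation at 16.0 °C = 16.0 − 8.2 = 7.8 DD/day.
Total K = 54 + 50 + 41 + 49 = 194 DD.
Total duration = 194 / 7.8 = 24.872 ≈ 24.9 days.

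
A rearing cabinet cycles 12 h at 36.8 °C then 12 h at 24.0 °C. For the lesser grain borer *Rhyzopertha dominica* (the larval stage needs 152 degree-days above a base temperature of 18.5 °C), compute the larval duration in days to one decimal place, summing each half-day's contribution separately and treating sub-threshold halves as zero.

Day half: max(0, 36.8 − 18.5) × 0.5 = 18.3 × 0.5 = 9.15 DD.
Night half: max(0, 24.0 − 18.5) × 0.5 = 5.5 × 0.5 = 2.75 DD.
Per 24 h: 11.90 DD/day.
Duration = 152 / 11.90 = 12.773 ≈ 12.8 days.

12.8 days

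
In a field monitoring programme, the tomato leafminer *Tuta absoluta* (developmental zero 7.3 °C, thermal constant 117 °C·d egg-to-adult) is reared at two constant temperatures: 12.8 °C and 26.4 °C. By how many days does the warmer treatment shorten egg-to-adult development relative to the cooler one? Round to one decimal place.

15.1 days

At 12.8 °C: 117 / (12.8 − 7.3) = 117 / 5.5 = 21.273 d.
At 26.4 °C: 117 / (26.4 − 7.3) = 117 / 19.1 = 6.126 d.
Difference = |21.273 − 6.126| = 15.147 ≈ 15.1 days.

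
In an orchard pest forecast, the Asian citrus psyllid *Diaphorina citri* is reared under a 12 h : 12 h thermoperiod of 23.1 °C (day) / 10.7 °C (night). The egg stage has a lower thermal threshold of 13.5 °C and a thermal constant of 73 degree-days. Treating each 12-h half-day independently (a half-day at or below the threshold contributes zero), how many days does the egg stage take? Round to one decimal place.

Day half: max(0, 23.1 − 13.5) × 0.5 = 9.6 × 0.5 = 4.80 DD.
Night half: max(0, 10.7 − 13.5) × 0.5 = 0.0 × 0.5 = 0.00 DD.
Per 24 h: 4.80 DD/day.
Duration = 73 / 4.80 = 15.208 ≈ 15.2 days.

15.2 days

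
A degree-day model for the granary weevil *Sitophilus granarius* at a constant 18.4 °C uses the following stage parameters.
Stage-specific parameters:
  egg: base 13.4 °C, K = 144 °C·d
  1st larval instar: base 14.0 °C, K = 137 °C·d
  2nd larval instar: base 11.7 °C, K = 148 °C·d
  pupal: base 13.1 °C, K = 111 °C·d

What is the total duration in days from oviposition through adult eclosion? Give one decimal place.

egg: 144 / (18.4 − 13.4) = 144 / 5.0 = 28.800 d.
1st larval instar: 137 / (18.4 − 14.0) = 137 / 4.4 = 31.136 d.
2nd larval instar: 148 / (18.4 − 11.7) = 148 / 6.7 = 22.090 d.
pupal: 111 / (18.4 − 13.1) = 111 / 5.3 = 20.943 d.
Sum = 102.969 ≈ 103.0 days.

103.0 days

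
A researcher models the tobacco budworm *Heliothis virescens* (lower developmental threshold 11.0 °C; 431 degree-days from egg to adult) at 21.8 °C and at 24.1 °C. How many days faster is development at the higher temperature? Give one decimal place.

At 21.8 °C: 431 / (21.8 − 11.0) = 431 / 10.8 = 39.907 d.
At 24.1 °C: 431 / (24.1 − 11.0) = 431 / 13.1 = 32.901 d.
Difference = |39.907 − 32.901| = 7.007 ≈ 7.0 days.

7.0 days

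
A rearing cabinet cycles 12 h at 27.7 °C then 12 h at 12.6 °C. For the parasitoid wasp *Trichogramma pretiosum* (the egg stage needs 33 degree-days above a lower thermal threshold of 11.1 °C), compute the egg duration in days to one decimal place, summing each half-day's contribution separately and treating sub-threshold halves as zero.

Day half: max(0, 27.7 − 11.1) × 0.5 = 16.6 × 0.5 = 8.30 DD.
Night half: max(0, 12.6 − 11.1) × 0.5 = 1.5 × 0.5 = 0.75 DD.
Per 24 h: 9.05 DD/day.
Duration = 33 / 9.05 = 3.646 ≈ 3.6 days.

3.6 days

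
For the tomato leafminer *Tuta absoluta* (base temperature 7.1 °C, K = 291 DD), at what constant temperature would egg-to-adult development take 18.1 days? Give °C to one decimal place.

23.2 °C

Required daily accumulation = 291 / 18.1 = 16.077 DD/day.
T = T_base + 16.077 = 7.1 + 16.077 = 23.177 ≈ 23.2 °C.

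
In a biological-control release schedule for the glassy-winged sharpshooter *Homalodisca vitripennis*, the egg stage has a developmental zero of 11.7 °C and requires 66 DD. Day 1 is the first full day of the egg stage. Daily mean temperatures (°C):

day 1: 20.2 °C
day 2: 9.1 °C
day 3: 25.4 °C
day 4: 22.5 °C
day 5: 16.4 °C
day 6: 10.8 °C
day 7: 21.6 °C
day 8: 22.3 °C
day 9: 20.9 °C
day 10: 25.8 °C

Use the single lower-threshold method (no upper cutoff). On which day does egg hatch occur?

Daily DD above 11.7 °C: 8.5, 0.0, 13.7, 10.8, 4.7, 0.0, 9.9, 10.6, 9.2, 14.1.
Cumulative: 8.5, 8.5, 22.2, 33.0, 37.7, 37.7, 47.6, 58.2, 67.4, 81.5.
The total first reaches 66 DD on day 9.

day 9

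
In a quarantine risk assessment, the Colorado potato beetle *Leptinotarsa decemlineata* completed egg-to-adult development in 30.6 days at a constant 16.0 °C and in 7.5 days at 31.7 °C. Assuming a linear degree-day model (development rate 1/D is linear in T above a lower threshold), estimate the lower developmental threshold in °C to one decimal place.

10.9 °C

Linear rate model ⇒ the product D·(T − T_b) is constant across temperatures.
30.6·(16.0 − T_b) = 7.5·(31.7 − T_b)
T_b = (30.6·16.0 − 7.5·31.7) / (30.6 − 7.5) = 251.85 / 23.1 = 10.903 °C ≈ 10.9 °C.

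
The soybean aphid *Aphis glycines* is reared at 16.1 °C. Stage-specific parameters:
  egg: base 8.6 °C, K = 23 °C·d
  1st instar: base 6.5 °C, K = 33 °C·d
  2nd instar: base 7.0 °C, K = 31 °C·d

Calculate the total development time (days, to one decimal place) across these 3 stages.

egg: 23 / (16.1 − 8.6) = 23 / 7.5 = 3.067 d.
1st instar: 33 / (16.1 − 6.5) = 33 / 9.6 = 3.437 d.
2nd instar: 31 / (16.1 − 7.0) = 31 / 9.1 = 3.407 d.
Sum = 9.911 ≈ 9.9 days.

9.9 days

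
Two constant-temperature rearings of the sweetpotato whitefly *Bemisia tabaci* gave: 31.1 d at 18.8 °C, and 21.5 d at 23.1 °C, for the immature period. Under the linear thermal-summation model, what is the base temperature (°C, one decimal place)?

9.2 °C

Equal thermal constants: D₁(T₁ − T_b) = D₂(T₂ − T_b).
31.1·(18.8 − T_b) = 21.5·(23.1 − T_b)
T_b = (31.1·18.8 − 21.5·23.1) / (31.1 − 21.5) = 88.03 / 9.6 = 9.170 °C ≈ 9.2 °C.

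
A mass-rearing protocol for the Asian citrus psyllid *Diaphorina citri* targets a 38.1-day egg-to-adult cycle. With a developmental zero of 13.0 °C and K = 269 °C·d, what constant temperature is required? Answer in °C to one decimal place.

20.1 °C

Required daily accumulation = 269 / 38.1 = 7.060 DD/day.
T = T_base + 7.060 = 13.0 + 7.060 = 20.060 ≈ 20.1 °C.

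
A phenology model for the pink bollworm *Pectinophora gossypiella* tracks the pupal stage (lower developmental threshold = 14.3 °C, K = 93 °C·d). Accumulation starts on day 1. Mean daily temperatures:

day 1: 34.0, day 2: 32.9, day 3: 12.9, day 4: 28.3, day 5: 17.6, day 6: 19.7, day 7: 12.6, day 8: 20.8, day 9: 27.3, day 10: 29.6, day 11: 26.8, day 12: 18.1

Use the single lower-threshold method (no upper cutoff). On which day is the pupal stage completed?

day 10

Daily DD above 14.3 °C: 19.7, 18.6, 0.0, 14.0, 3.3, 5.4, 0.0, 6.5, 13.0, 15.3, 12.5, 3.8.
Cumulative: 19.7, 38.3, 38.3, 52.3, 55.6, 61.0, 61.0, 67.5, 80.5, 95.8, 108.3, 112.1.
The total first reaches 93 DD on day 10.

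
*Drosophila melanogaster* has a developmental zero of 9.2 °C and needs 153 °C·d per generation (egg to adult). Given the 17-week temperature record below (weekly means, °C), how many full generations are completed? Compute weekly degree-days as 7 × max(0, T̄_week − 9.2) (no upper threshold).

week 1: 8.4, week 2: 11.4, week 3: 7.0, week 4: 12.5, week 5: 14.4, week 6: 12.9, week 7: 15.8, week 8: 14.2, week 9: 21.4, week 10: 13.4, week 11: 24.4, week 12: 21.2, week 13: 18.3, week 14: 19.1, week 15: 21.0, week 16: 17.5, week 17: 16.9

Weekly DD (7 × max(0, T̄ − 9.2)): 0.0, 15.4, 0.0, 23.1, 36.4, 25.9, 46.2, 35.0, 85.4, 29.4, 106.4, 84.0, 63.7, 69.3, 82.6, 58.1, 53.9.
Season total = 814.8 DD.
Complete generations = ⌊814.8 / 153⌋ = 5.

5 generations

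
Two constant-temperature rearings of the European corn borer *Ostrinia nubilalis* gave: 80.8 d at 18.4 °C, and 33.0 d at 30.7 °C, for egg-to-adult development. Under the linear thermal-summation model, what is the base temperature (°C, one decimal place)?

9.9 °C

Linear rate model ⇒ the product D·(T − T_b) is constant across temperatures.
80.8·(18.4 − T_b) = 33.0·(30.7 − T_b)
T_b = (80.8·18.4 − 33.0·30.7) / (80.8 − 33.0) = 473.62 / 47.8 = 9.908 °C ≈ 9.9 °C.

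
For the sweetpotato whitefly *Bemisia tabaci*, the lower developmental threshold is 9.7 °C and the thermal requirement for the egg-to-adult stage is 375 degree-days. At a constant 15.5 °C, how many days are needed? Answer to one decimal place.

64.7 days

Daily accumulation = 15.5 − 9.7 = 5.8 DD/day.
Duration = 375 / 5.8 = 64.655 ≈ 64.7 days.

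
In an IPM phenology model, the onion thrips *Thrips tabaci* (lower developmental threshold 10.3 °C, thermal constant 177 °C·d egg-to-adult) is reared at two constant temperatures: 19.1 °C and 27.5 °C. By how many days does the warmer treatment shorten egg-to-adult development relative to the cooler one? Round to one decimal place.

9.8 days

At 19.1 °C: 177 / (19.1 − 10.3) = 177 / 8.8 = 20.114 d.
At 27.5 °C: 177 / (27.5 − 10.3) = 177 / 17.2 = 10.291 d.
Difference = |20.114 − 10.291| = 9.823 ≈ 9.8 days.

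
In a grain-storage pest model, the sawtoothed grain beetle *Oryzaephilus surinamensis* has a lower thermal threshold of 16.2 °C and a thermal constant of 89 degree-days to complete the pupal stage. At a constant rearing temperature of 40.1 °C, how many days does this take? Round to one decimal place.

3.7 days

Daily accumulation = 40.1 − 16.2 = 23.9 DD/day.
Duration = 89 / 23.9 = 3.724 ≈ 3.7 days.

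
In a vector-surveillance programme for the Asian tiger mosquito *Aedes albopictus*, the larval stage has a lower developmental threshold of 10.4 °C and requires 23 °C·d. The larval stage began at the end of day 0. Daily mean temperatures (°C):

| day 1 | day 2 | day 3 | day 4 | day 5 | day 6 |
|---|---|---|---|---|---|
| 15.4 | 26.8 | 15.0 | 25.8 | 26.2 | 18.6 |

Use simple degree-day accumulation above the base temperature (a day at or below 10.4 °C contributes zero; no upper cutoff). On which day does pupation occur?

day 3

Daily DD above 10.4 °C: 5.0, 16.4, 4.6, 15.4, 15.8, 8.2.
Cumulative: 5.0, 21.4, 26.0, 41.4, 57.2, 65.4.
The total first reaches 23 DD on day 3.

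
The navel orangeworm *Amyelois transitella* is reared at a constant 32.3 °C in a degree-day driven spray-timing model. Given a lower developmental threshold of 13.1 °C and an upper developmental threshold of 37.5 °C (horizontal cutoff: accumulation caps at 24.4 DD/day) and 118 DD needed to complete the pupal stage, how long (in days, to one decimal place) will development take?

6.1 days

Daily accumulation = 32.3 − 13.1 = 19.2 DD/day.
Duration = 118 / 19.2 = 6.146 ≈ 6.1 days.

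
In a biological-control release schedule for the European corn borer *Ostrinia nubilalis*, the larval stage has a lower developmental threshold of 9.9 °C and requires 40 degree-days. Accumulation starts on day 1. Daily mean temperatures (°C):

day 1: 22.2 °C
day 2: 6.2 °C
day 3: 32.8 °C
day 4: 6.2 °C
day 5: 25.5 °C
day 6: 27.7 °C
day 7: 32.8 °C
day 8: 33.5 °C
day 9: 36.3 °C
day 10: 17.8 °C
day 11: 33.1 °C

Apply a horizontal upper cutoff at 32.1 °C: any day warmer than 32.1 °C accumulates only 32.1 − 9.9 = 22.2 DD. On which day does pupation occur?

Daily DD above 9.9 °C (capped at 22.2): 12.3, 0.0, 22.2, 0.0, 15.6, 17.8, 22.2, 22.2, 22.2, 7.9, 22.2.
Cumulative: 12.3, 12.3, 34.5, 34.5, 50.1, 67.9, 90.1, 112.3, 134.5, 142.4, 164.6.
The total first reaches 40 DD on day 5.

day 5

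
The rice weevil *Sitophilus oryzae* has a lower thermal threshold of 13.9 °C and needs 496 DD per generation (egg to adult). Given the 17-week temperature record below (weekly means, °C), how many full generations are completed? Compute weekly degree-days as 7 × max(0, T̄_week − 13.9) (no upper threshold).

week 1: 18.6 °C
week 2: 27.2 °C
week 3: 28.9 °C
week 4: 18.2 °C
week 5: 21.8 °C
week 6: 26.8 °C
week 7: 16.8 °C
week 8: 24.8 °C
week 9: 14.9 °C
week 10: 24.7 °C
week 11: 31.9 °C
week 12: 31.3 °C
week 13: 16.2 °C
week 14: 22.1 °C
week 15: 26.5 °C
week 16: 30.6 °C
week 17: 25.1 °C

2 generations

Weekly DD (7 × max(0, T̄ − 13.9)): 32.9, 93.1, 105.0, 30.1, 55.3, 90.3, 20.3, 76.3, 7.0, 75.6, 126.0, 121.8, 16.1, 57.4, 88.2, 116.9, 78.4.
Season total = 1190.7 DD.
Complete generations = ⌊1190.7 / 496⌋ = 2.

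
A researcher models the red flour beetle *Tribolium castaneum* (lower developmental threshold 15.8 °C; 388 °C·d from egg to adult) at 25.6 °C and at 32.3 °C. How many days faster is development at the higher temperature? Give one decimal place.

16.1 days

At 25.6 °C: 388 / (25.6 − 15.8) = 388 / 9.8 = 39.592 d.
At 32.3 °C: 388 / (32.3 − 15.8) = 388 / 16.5 = 23.515 d.
Difference = |39.592 − 23.515| = 16.077 ≈ 16.1 days.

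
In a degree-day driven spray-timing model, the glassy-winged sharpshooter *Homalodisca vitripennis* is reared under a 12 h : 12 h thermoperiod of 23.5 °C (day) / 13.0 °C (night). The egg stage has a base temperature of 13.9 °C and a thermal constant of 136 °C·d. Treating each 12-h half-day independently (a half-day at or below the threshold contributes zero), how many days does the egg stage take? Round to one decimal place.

28.3 days

Day half: max(0, 23.5 − 13.9) × 0.5 = 9.6 × 0.5 = 4.80 DD.
Night half: max(0, 13.0 − 13.9) × 0.5 = 0.0 × 0.5 = 0.00 DD.
Per 24 h: 4.80 DD/day.
Duration = 136 / 4.80 = 28.333 ≈ 28.3 days.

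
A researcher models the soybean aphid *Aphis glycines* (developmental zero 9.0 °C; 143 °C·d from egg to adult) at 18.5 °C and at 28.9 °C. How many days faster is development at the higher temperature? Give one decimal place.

At 18.5 °C: 143 / (18.5 − 9.0) = 143 / 9.5 = 15.053 d.
At 28.9 °C: 143 / (28.9 − 9.0) = 143 / 19.9 = 7.186 d.
Difference = |15.053 − 7.186| = 7.867 ≈ 7.9 days.

7.9 days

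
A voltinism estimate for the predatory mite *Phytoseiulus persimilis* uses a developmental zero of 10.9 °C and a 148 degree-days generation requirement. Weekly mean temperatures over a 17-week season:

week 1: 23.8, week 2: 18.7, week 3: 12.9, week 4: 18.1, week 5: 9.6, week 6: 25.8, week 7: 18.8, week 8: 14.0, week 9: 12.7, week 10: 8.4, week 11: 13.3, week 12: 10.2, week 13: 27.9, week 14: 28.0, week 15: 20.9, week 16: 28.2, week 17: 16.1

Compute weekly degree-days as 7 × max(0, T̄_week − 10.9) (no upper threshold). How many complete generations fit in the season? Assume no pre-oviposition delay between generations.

5 generations

Weekly DD (7 × max(0, T̄ − 10.9)): 90.3, 54.6, 14.0, 50.4, 0.0, 104.3, 55.3, 21.7, 12.6, 0.0, 16.8, 0.0, 119.0, 119.7, 70.0, 121.1, 36.4.
Season total = 886.2 DD.
Complete generations = ⌊886.2 / 148⌋ = 5.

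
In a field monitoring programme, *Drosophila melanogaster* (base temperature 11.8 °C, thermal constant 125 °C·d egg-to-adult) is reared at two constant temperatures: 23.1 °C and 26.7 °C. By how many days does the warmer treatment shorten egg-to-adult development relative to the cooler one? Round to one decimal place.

At 23.1 °C: 125 / (23.1 − 11.8) = 125 / 11.3 = 11.062 d.
At 26.7 °C: 125 / (26.7 − 11.8) = 125 / 14.9 = 8.389 d.
Difference = |11.062 − 8.389| = 2.673 ≈ 2.7 days.

2.7 days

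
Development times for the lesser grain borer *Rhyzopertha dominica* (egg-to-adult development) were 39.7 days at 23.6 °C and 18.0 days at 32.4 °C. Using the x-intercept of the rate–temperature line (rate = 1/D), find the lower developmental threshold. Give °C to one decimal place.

16.3 °C

Under the model K = D·(T − T_b), so D₁·(T₁ − T_b) = D₂·(T₂ − T_b).
39.7·(23.6 − T_b) = 18.0·(32.4 − T_b)
T_b = (39.7·23.6 − 18.0·32.4) / (39.7 − 18.0) = 353.72 / 21.7 = 16.300 °C ≈ 16.3 °C.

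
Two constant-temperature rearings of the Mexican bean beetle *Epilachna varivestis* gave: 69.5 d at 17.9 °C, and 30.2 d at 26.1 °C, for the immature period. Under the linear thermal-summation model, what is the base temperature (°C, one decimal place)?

Equal thermal constants: D₁(T₁ − T_b) = D₂(T₂ − T_b).
69.5·(17.9 − T_b) = 30.2·(26.1 − T_b)
T_b = (69.5·17.9 − 30.2·26.1) / (69.5 − 30.2) = 455.83 / 39.3 = 11.599 °C ≈ 11.6 °C.

11.6 °C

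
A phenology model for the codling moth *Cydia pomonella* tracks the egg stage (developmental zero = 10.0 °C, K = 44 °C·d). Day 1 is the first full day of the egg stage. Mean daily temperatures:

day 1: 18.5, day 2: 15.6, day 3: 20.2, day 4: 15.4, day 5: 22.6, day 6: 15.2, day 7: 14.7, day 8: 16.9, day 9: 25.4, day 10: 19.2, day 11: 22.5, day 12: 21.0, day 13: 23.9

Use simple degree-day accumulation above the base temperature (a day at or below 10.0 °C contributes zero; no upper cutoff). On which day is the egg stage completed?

day 6

Daily DD above 10.0 °C: 8.5, 5.6, 10.2, 5.4, 12.6, 5.2, 4.7, 6.9, 15.4, 9.2, 12.5, 11.0, 13.9.
Cumulative: 8.5, 14.1, 24.3, 29.7, 42.3, 47.5, 52.2, 59.1, 74.5, 83.7, 96.2, 107.2, 121.1.
The total first reaches 44 DD on day 6.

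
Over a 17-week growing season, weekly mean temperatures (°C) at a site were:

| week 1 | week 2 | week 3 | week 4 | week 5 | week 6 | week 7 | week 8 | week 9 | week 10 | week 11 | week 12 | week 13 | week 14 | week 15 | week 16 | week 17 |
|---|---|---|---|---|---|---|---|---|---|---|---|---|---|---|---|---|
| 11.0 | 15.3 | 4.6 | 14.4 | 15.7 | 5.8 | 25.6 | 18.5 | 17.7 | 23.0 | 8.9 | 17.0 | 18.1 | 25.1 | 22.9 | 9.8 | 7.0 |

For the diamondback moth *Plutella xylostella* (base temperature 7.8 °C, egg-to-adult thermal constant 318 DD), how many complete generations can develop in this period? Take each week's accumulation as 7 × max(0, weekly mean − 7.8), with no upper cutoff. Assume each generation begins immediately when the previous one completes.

Weekly DD (7 × max(0, T̄ − 7.8)): 22.4, 52.5, 0.0, 46.2, 55.3, 0.0, 124.6, 74.9, 69.3, 106.4, 7.7, 64.4, 72.1, 121.1, 105.7, 14.0, 0.0.
Season total = 936.6 DD.
Complete generations = ⌊936.6 / 318⌋ = 2.

2 generations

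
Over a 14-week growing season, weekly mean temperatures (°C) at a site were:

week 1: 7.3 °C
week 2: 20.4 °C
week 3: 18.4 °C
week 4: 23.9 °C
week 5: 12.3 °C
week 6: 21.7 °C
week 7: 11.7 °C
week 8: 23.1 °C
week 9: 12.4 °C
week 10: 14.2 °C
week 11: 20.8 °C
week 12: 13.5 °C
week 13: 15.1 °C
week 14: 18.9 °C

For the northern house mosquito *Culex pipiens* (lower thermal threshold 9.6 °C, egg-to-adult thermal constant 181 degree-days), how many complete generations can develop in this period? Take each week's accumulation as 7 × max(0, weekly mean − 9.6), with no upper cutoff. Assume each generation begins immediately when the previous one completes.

Weekly DD (7 × max(0, T̄ − 9.6)): 0.0, 75.6, 61.6, 100.1, 18.9, 84.7, 14.7, 94.5, 19.6, 32.2, 78.4, 27.3, 38.5, 65.1.
Season total = 711.2 DD.
Complete generations = ⌊711.2 / 181⌋ = 3.

3 generations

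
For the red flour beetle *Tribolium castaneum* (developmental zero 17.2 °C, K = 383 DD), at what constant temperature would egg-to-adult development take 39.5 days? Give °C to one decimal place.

26.9 °C

Required daily accumulation = 383 / 39.5 = 9.696 DD/day.
T = T_base + 9.696 = 17.2 + 9.696 = 26.896 ≈ 26.9 °C.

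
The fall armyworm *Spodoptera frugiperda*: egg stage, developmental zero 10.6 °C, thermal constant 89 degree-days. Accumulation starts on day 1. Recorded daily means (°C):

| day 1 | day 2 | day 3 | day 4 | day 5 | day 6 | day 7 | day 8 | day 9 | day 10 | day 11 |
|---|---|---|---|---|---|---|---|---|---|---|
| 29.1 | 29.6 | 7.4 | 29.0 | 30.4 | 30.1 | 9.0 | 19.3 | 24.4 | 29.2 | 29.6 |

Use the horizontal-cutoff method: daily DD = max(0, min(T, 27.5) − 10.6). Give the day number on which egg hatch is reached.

day 8

Daily DD above 10.6 °C (capped at 16.9): 16.9, 16.9, 0.0, 16.9, 16.9, 16.9, 0.0, 8.7, 13.8, 16.9, 16.9.
Cumulative: 16.9, 33.8, 33.8, 50.7, 67.6, 84.5, 84.5, 93.2, 107.0, 123.9, 140.8.
The total first reaches 89 DD on day 8.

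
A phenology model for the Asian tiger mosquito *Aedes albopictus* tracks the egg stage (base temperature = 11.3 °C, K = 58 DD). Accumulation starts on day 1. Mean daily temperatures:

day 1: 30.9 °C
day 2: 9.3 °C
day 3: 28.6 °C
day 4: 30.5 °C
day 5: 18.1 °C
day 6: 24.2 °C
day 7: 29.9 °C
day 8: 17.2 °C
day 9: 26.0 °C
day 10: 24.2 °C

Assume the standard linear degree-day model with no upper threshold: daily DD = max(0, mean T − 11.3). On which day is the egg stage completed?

day 5

Daily DD above 11.3 °C: 19.6, 0.0, 17.3, 19.2, 6.8, 12.9, 18.6, 5.9, 14.7, 12.9.
Cumulative: 19.6, 19.6, 36.9, 56.1, 62.9, 75.8, 94.4, 100.3, 115.0, 127.9.
The total first reaches 58 DD on day 5.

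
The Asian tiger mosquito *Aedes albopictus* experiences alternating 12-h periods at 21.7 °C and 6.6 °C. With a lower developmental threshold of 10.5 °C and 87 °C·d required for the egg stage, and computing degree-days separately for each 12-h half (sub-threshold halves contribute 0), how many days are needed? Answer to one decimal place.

15.5 days

Day half: max(0, 21.7 − 10.5) × 0.5 = 11.2 × 0.5 = 5.60 DD.
Night half: max(0, 6.6 − 10.5) × 0.5 = 0.0 × 0.5 = 0.00 DD.
Per 24 h: 5.60 DD/day.
Duration = 87 / 5.60 = 15.536 ≈ 15.5 days.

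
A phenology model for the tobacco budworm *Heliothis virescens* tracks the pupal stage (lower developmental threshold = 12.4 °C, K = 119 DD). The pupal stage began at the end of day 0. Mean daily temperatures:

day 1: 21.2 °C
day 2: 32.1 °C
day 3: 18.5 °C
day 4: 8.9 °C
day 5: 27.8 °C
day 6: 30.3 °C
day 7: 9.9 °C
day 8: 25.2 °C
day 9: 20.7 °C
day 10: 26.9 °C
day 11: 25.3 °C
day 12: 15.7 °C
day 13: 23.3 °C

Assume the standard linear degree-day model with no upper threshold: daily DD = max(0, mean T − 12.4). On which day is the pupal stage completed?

day 12

Daily DD above 12.4 °C: 8.8, 19.7, 6.1, 0.0, 15.4, 17.9, 0.0, 12.8, 8.3, 14.5, 12.9, 3.3, 10.9.
Cumulative: 8.8, 28.5, 34.6, 34.6, 50.0, 67.9, 67.9, 80.7, 89.0, 103.5, 116.4, 119.7, 130.6.
The total first reaches 119 DD on day 12.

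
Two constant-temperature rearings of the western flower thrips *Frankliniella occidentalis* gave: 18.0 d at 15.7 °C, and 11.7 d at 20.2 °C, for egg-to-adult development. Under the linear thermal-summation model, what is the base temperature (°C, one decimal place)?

Under the model K = D·(T − T_b), so D₁·(T₁ − T_b) = D₂·(T₂ − T_b).
18.0·(15.7 − T_b) = 11.7·(20.2 − T_b)
T_b = (18.0·15.7 − 11.7·20.2) / (18.0 − 11.7) = 46.26 / 6.3 = 7.343 °C ≈ 7.3 °C.

7.3 °C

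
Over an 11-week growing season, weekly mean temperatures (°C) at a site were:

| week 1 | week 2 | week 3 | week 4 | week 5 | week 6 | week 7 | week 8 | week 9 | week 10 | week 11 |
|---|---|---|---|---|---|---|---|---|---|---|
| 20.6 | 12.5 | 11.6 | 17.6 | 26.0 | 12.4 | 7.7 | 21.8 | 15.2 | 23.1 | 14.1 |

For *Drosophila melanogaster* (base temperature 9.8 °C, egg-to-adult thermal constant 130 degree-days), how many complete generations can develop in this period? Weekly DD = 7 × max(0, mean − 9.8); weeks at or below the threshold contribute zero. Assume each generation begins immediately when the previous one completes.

Weekly DD (7 × max(0, T̄ − 9.8)): 75.6, 18.9, 12.6, 54.6, 113.4, 18.2, 0.0, 84.0, 37.8, 93.1, 30.1.
Season total = 538.3 DD.
Complete generations = ⌊538.3 / 130⌋ = 4.

4 generations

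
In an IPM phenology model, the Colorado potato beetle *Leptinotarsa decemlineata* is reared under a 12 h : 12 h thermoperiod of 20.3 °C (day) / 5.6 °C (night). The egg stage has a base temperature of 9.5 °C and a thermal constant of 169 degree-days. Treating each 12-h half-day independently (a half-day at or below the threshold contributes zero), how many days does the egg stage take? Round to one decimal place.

31.3 days

Day half: max(0, 20.3 − 9.5) × 0.5 = 10.8 × 0.5 = 5.40 DD.
Night half: max(0, 5.6 − 9.5) × 0.5 = 0.0 × 0.5 = 0.00 DD.
Per 24 h: 5.40 DD/day.
Duration = 169 / 5.40 = 31.296 ≈ 31.3 days.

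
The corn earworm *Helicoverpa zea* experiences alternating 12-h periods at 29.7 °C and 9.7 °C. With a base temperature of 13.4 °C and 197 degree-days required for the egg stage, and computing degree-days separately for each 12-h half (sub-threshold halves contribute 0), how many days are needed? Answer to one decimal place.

24.2 days

Day half: max(0, 29.7 − 13.4) × 0.5 = 16.3 × 0.5 = 8.15 DD.
Night half: max(0, 9.7 − 13.4) × 0.5 = 0.0 × 0.5 = 0.00 DD.
Per 24 h: 8.15 DD/day.
Duration = 197 / 8.15 = 24.172 ≈ 24.2 days.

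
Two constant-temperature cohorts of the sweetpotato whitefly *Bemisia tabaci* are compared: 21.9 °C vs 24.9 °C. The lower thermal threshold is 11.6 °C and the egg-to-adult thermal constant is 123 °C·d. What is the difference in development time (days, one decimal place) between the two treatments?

2.7 days

At 21.9 °C: 123 / (21.9 − 11.6) = 123 / 10.3 = 11.942 d.
At 24.9 °C: 123 / (24.9 − 11.6) = 123 / 13.3 = 9.248 d.
Difference = |11.942 − 9.248| = 2.694 ≈ 2.7 days.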